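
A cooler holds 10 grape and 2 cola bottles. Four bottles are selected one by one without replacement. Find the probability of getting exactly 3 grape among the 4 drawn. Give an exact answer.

One ordering (grape drawn first) has probability 10/12 × 9/11 × 8/10 × 2/9 = 1440/11880 = 4/33.
There are C(4,3) = 4 such orderings, each equally likely, so P = 4 × 4/33 = 16/33.

16/33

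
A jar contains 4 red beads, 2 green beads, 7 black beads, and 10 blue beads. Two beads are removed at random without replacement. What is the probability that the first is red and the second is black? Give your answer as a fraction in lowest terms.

14/253

Multiply the probability of each draw given the previous ones:
P = 4/23 × 7/22 = 28/506 = 14/253.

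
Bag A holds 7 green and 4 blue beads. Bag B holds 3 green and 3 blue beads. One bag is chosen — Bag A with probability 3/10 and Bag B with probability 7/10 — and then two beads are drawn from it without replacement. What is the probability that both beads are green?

From Bag A: P(both green) = (7/11)(6/10) = 21/55.
From Bag B: P(both green) = (3/6)(2/5) = 1/5.
Total probability = (3/10)(21/55) + (7/10)(1/5) = 14/55.

14/55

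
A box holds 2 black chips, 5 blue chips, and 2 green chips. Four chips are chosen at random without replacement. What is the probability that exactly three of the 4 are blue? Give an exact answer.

20/63

One ordering (blue drawn first) has probability 5/9 × 4/8 × 3/7 × 4/6 = 240/3024 = 5/63.
There are C(4,3) = 4 such orderings, each equally likely, so P = 4 × 5/63 = 20/63.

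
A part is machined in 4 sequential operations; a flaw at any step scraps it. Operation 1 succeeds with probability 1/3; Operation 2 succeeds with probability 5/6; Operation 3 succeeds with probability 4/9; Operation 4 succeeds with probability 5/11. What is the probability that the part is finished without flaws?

50/891

Each stage is reached only if all earlier stages succeed, so
P = 1/3 × 5/6 × 4/9 × 5/11 = 100/1782 = 50/891.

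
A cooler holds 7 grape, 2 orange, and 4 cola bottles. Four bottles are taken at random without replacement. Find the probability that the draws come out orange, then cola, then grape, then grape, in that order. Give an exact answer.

Chain rule:
P = 2/13 × 4/12 × 7/11 × 6/10 = 336/17160 = 14/715.

14/715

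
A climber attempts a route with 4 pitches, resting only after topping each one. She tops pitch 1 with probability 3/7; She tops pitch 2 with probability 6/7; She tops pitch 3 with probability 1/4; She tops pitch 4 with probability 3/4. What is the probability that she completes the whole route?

27/392

Each stage is reached only if all earlier stages succeed, so
P = 3/7 × 6/7 × 1/4 × 3/4 = 54/784 = 27/392.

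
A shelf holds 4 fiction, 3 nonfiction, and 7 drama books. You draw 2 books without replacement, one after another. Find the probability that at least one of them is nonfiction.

36/91

P(no nonfiction) = 11/14 × 10/13 = 110/182 = 55/91.
P(at least one) = 1 − 55/91 = 36/91.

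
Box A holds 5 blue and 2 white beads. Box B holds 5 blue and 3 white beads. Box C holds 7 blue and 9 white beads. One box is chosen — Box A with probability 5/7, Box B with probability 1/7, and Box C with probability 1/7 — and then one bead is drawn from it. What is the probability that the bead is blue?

519/784

From Box A: P(blue) = 5/7.
From Box B: P(blue) = 5/8.
From Box C: P(blue) = 7/16.
Total probability = (5/7)(5/7) + (1/7)(5/8) + (1/7)(7/16) = 519/784.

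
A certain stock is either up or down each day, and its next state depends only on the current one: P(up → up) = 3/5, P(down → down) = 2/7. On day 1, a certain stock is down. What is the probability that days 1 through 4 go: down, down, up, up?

Day 1 is given. For each transition, use the conditional probability from the current state:
P(down | down) = 2/7; P(up | down) = 5/7; P(up | up) = 3/5.
P = 2/7 × 5/7 × 3/5 = 30/245 = 6/49.

6/49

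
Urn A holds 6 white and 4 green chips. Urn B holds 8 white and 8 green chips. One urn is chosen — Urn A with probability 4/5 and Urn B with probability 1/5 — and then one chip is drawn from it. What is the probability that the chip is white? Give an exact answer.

29/50

From Urn A: P(white) = 6/10.
From Urn B: P(white) = 8/16.
Total probability = (4/5)(6/10) + (1/5)(8/16) = 29/50.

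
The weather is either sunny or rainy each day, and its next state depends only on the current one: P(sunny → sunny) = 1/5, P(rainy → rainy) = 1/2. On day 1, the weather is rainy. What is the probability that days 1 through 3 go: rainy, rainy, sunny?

Day 1 is given. For each transition, use the conditional probability from the current state:
P(rainy | rainy) = 1/2; P(sunny | rainy) = 1/2.
P = 1/2 × 1/2 = 1/4.

1/4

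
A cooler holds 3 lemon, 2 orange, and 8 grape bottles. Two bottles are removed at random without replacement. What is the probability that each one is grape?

P(all grape) = 8/13 × 7/12 = 56/156 = 14/39.

14/39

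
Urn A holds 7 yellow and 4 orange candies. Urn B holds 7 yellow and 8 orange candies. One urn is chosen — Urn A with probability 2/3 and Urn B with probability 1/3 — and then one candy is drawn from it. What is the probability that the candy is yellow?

From Urn A: P(yellow) = 7/11.
From Urn B: P(yellow) = 7/15.
Total probability = (2/3)(7/11) + (1/3)(7/15) = 287/495.

287/495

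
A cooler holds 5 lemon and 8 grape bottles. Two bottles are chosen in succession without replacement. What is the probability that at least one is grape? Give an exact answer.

34/39

P(no grape) = 5/13 × 4/12 = 20/156 = 5/39.
P(at least one) = 1 − 5/39 = 34/39.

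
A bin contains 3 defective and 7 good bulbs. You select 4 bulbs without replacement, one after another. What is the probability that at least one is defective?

P(no defective) = 7/10 × 6/9 × 5/8 × 4/7 = 840/5040 = 1/6.
P(at least one) = 1 − 1/6 = 5/6.

5/6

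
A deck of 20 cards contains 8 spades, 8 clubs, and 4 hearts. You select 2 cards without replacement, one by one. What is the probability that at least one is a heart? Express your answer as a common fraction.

7/19

P(no hearts) = 16/20 × 15/19 = 240/380 = 12/19.
P(at least one) = 1 − 12/19 = 7/19.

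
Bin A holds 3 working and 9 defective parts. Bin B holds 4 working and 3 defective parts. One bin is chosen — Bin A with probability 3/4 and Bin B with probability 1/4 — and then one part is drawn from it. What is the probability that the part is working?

From Bin A: P(working) = 3/12.
From Bin B: P(working) = 4/7.
Total probability = (3/4)(3/12) + (1/4)(4/7) = 37/112.

37/112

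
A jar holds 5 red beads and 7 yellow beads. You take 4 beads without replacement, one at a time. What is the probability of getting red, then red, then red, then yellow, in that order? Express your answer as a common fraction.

7/198

Chain rule:
P = 5/12 × 4/11 × 3/10 × 7/9 = 420/11880 = 7/198.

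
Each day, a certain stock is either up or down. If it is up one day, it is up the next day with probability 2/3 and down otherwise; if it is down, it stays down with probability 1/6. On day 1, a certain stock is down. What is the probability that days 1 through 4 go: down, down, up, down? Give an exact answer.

5/108

Day 1 is given. For each transition, use the conditional probability from the current state:
P(down | down) = 1/6; P(up | down) = 5/6; P(down | up) = 1/3.
P = 1/6 × 5/6 × 1/3 = 5/108.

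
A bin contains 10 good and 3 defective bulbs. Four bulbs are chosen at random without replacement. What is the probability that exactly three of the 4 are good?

One ordering (good drawn first) has probability 10/13 × 9/12 × 8/11 × 3/10 = 2160/17160 = 18/143.
There are C(4,3) = 4 such orderings, each equally likely, so P = 4 × 18/143 = 72/143.

72/143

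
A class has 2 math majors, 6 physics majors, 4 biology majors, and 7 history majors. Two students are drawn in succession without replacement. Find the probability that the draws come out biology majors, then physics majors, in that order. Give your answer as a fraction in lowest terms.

4/57

Each draw changes the counts, so multiply the conditional probabilities along the sequence:
P = 4/19 × 6/18 = 24/342 = 4/57.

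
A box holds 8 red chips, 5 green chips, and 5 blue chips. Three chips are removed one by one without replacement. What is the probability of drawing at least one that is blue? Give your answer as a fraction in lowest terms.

265/408

P(no blue) = 13/18 × 12/17 × 11/16 = 1716/4896 = 143/408.
P(at least one) = 1 − 143/408 = 265/408.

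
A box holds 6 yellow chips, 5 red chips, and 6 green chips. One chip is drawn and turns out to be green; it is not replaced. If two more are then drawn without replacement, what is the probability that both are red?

1/12

After the first draw, 5 of the remaining 16 chips are red.
P = 5/16 × 4/15 = 20/240 = 1/12.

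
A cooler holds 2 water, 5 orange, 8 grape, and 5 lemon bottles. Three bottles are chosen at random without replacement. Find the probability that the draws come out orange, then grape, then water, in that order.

2/171

Chain rule:
P = 5/20 × 8/19 × 2/18 = 80/6840 = 2/171.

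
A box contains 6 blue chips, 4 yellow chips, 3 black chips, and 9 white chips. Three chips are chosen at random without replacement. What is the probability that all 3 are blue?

1/77

P(every draw is blue) = 6/22 × 5/21 × 4/20 = 120/9240 = 1/77.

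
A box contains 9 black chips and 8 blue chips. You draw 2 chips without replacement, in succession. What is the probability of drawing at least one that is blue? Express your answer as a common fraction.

25/34

P(no blue) = 9/17 × 8/16 = 72/272 = 9/34.
P(at least one) = 1 − 9/34 = 25/34.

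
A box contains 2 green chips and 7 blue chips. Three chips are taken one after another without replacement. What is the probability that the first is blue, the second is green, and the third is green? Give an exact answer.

1/36

Each draw changes the counts, so multiply the conditional probabilities along the sequence:
P = 7/9 × 2/8 × 1/7 = 14/504 = 1/36.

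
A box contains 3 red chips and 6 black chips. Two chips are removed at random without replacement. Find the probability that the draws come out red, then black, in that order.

Multiply the probability of each draw given the previous ones:
P = 3/9 × 6/8 = 18/72 = 1/4.

1/4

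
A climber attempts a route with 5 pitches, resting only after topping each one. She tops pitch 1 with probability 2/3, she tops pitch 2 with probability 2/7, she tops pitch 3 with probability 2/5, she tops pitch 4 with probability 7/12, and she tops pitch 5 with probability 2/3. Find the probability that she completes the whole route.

4/135

Multiplying along the chain,
P = 2/3 × 2/7 × 2/5 × 7/12 × 2/3 = 112/3780 = 4/135.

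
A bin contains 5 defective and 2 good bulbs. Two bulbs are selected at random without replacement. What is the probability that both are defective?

10/21

P = 5/7 × 4/6 = 20/42 = 10/21.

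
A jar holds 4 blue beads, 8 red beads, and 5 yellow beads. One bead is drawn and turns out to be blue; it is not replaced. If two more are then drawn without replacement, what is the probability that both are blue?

After the first draw, 3 of the remaining 16 beads are blue.
P = 3/16 × 2/15 = 6/240 = 1/40.

1/40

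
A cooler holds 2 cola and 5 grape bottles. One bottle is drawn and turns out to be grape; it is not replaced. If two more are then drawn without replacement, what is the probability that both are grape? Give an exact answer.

After the first draw, 4 of the remaining 6 bottles are grape.
P = 4/6 × 3/5 = 12/30 = 2/5.

2/5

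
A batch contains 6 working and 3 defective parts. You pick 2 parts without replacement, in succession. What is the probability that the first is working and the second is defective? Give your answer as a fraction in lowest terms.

Chain rule:
P = 6/9 × 3/8 = 18/72 = 1/4.

1/4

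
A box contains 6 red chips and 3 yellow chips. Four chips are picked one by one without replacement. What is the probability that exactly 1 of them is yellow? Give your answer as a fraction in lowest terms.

10/21

One ordering (yellow drawn first) has probability 3/9 × 6/8 × 5/7 × 4/6 = 360/3024 = 5/42.
There are C(4,1) = 4 such orderings, each equally likely, so P = 4 × 5/42 = 10/21.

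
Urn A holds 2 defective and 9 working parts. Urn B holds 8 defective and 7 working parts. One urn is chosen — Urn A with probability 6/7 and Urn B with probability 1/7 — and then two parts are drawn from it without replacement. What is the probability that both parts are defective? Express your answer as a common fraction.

62/1155

From Urn A: P(both defective) = (2/11)(1/10) = 1/55.
From Urn B: P(both defective) = (8/15)(7/14) = 4/15.
Total probability = (6/7)(1/55) + (1/7)(4/15) = 62/1155.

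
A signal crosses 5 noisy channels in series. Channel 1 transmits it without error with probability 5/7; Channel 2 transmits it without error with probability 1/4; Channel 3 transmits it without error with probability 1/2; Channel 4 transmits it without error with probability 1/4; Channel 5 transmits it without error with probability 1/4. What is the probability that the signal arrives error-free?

5/896

The events are sequential, so multiply the conditional probabilities:
P = 5/7 × 1/4 × 1/2 × 1/4 × 1/4 = 5/896.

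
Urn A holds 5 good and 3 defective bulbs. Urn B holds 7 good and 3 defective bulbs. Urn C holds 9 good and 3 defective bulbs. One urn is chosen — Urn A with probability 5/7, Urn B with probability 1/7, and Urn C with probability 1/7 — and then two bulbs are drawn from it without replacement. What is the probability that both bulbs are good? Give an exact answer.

6463/16170

From Urn A: P(both good) = (5/8)(4/7) = 5/14.
From Urn B: P(both good) = (7/10)(6/9) = 7/15.
From Urn C: P(both good) = (9/12)(8/11) = 6/11.
Total probability = (5/7)(5/14) + (1/7)(7/15) + (1/7)(6/11) = 6463/16170.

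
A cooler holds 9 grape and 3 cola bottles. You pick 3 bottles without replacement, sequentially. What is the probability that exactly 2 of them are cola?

One ordering (cola drawn first) has probability 3/12 × 2/11 × 9/10 = 54/1320 = 9/220.
There are C(3,2) = 3 such orderings, each equally likely, so P = 3 × 9/220 = 27/220.

27/220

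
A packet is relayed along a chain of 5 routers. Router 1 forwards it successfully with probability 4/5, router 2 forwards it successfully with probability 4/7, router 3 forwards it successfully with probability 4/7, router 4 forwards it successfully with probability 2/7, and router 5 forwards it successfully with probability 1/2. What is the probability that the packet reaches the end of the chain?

The events are sequential, so multiply the conditional probabilities:
P = 4/5 × 4/7 × 4/7 × 2/7 × 1/2 = 128/3430 = 64/1715.

64/1715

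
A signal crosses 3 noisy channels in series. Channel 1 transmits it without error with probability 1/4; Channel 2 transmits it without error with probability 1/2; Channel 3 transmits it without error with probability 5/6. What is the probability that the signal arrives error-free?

5/48

Each stage is reached only if all earlier stages succeed, so
P = 1/4 × 1/2 × 5/6 = 5/48.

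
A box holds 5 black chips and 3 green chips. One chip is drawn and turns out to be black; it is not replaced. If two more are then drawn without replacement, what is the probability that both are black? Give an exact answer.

2/7

After the first draw, 4 of the remaining 7 chips are black.
P = 4/7 × 3/6 = 12/42 = 2/7.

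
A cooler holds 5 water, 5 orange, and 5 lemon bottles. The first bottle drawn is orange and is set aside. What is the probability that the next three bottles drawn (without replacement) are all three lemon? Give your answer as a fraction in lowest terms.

With the first bottle removed, 5 lemon remain out of 14.
P = 5/14 × 4/13 × 3/12 = 60/2184 = 5/182.

5/182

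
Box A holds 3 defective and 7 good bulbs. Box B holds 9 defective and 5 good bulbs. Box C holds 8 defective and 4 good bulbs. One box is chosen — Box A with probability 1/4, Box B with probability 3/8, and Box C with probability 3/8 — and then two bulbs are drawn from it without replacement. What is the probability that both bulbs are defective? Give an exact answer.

9733/30030

From Box A: P(both defective) = (3/10)(2/9) = 1/15.
From Box B: P(both defective) = (9/14)(8/13) = 36/91.
From Box C: P(both defective) = (8/12)(7/11) = 14/33.
Total probability = (1/4)(1/15) + (3/8)(36/91) + (3/8)(14/33) = 9733/30030.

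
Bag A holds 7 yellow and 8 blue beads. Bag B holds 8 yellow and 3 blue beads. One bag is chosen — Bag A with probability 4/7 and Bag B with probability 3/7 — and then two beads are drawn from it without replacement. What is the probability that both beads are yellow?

From Bag A: P(both yellow) = (7/15)(6/14) = 1/5.
From Bag B: P(both yellow) = (8/11)(7/10) = 28/55.
Total probability = (4/7)(1/5) + (3/7)(28/55) = 128/385.

128/385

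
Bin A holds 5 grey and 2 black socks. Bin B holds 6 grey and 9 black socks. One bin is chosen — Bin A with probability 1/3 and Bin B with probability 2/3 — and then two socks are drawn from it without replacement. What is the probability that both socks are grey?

16/63

From Bin A: P(both grey) = (5/7)(4/6) = 10/21.
From Bin B: P(both grey) = (6/15)(5/14) = 1/7.
Total probability = (1/3)(10/21) + (2/3)(1/7) = 16/63.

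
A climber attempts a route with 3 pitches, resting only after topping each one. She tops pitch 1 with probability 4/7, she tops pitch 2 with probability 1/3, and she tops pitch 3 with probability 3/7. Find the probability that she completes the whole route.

Multiplying along the chain,
P = 4/7 × 1/3 × 3/7 = 12/147 = 4/49.

4/49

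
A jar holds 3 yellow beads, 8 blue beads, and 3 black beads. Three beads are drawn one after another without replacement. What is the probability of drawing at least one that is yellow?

P(no yellow) = 11/14 × 10/13 × 9/12 = 990/2184 = 165/364.
P(at least one) = 1 − 165/364 = 199/364.

199/364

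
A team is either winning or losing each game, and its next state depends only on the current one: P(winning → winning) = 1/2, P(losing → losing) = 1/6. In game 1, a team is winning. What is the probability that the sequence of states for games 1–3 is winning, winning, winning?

1/4

Game 1 is given. For each transition, use the conditional probability from the current state:
P(winning | winning) = 1/2; P(winning | winning) = 1/2.
P = 1/2 × 1/2 = 1/4.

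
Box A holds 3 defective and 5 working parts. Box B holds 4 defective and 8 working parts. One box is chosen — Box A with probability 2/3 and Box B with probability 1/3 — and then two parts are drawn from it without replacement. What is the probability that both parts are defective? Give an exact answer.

From Box A: P(both defective) = (3/8)(2/7) = 3/28.
From Box B: P(both defective) = (4/12)(3/11) = 1/11.
Total probability = (2/3)(3/28) + (1/3)(1/11) = 47/462.

47/462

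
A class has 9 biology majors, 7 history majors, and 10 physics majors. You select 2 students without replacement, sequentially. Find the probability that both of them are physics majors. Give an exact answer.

P(all physics majors) = 10/26 × 9/25 = 90/650 = 9/65.

9/65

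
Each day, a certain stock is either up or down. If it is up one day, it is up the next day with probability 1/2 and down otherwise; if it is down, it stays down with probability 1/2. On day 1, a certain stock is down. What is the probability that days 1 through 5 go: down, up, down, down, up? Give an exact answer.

Day 1 is given. For each transition, use the conditional probability from the current state:
P(up | down) = 1/2; P(down | up) = 1/2; P(down | down) = 1/2; P(up | down) = 1/2.
P = 1/2 × 1/2 × 1/2 × 1/2 = 1/16.

1/16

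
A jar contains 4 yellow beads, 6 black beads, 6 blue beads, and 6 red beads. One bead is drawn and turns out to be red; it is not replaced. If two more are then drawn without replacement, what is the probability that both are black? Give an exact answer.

1/14

With the first bead removed, 6 black remain out of 21.
P = 6/21 × 5/20 = 30/420 = 1/14.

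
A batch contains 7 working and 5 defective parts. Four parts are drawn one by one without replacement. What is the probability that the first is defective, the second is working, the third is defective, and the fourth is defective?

Chain rule:
P = 5/12 × 7/11 × 4/10 × 3/9 = 420/11880 = 7/198.

7/198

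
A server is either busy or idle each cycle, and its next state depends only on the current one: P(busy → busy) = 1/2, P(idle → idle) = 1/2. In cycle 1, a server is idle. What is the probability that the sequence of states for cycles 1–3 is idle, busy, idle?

Cycle 1 is given. For each transition, use the conditional probability from the current state:
P(busy | idle) = 1/2; P(idle | busy) = 1/2.
P = 1/2 × 1/2 = 1/4.

1/4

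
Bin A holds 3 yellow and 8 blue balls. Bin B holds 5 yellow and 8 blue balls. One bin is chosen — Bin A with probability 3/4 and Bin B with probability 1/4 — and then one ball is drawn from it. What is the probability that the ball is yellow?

43/143

From Bin A: P(yellow) = 3/11.
From Bin B: P(yellow) = 5/13.
Total probability = (3/4)(3/11) + (1/4)(5/13) = 43/143.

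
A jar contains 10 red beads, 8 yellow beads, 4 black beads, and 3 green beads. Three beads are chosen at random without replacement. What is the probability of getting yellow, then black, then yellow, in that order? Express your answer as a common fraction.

Chain rule:
P = 8/25 × 4/24 × 7/23 = 224/13800 = 28/1725.

28/1725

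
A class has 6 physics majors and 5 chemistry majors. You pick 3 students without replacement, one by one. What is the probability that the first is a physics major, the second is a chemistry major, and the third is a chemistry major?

Chain rule:
P = 6/11 × 5/10 × 4/9 = 120/990 = 4/33.

4/33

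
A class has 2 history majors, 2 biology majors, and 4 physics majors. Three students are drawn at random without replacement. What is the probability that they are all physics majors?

P = 4/8 × 3/7 × 2/6 = 24/336 = 1/14.

1/14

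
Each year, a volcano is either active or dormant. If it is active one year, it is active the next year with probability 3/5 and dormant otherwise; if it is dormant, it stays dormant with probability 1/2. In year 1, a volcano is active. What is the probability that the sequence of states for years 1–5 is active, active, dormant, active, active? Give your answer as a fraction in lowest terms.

Year 1 is given. For each transition, use the conditional probability from the current state:
P(active | active) = 3/5; P(dormant | active) = 2/5; P(active | dormant) = 1/2; P(active | active) = 3/5.
P = 3/5 × 2/5 × 1/2 × 3/5 = 18/250 = 9/125.

9/125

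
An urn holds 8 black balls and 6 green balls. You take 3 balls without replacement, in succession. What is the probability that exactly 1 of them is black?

30/91

One ordering (black drawn first) has probability 8/14 × 6/13 × 5/12 = 240/2184 = 10/91.
There are C(3,1) = 3 such orderings, each equally likely, so P = 3 × 10/91 = 30/91.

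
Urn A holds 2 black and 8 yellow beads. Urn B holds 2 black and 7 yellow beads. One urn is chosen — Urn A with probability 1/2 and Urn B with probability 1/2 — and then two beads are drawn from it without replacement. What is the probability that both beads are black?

From Urn A: P(both black) = (2/10)(1/9) = 1/45.
From Urn B: P(both black) = (2/9)(1/8) = 1/36.
Total probability = (1/2)(1/45) + (1/2)(1/36) = 1/40.

1/40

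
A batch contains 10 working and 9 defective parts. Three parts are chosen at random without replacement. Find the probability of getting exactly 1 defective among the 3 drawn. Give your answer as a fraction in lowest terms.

One ordering (defective drawn first) has probability 9/19 × 10/18 × 9/17 = 810/5814 = 45/323.
There are C(3,1) = 3 such orderings, each equally likely, so P = 3 × 45/323 = 135/323.

135/323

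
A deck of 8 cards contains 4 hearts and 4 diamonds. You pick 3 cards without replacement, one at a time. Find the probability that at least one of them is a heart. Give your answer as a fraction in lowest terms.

P(no hearts) = 4/8 × 3/7 × 2/6 = 24/336 = 1/14.
P(at least one) = 1 − 1/14 = 13/14.

13/14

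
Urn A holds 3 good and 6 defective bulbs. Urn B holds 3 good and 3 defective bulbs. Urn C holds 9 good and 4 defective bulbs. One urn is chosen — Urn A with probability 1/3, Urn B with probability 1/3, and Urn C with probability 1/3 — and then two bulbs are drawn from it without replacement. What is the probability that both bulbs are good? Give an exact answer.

From Urn A: P(both good) = (3/9)(2/8) = 1/12.
From Urn B: P(both good) = (3/6)(2/5) = 1/5.
From Urn C: P(both good) = (9/13)(8/12) = 6/13.
Total probability = (1/3)(1/12) + (1/3)(1/5) + (1/3)(6/13) = 581/2340.

581/2340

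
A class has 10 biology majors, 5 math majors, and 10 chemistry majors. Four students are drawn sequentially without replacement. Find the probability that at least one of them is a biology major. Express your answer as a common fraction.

2257/2530

P(no biology majors) = 15/25 × 14/24 × 13/23 × 12/22 = 32760/303600 = 273/2530.
P(at least one) = 1 − 273/2530 = 2257/2530.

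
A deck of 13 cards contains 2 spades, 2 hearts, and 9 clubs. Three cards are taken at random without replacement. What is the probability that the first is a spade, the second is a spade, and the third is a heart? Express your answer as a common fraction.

Each draw changes the counts, so multiply the conditional probabilities along the sequence:
P = 2/13 × 1/12 × 2/11 = 4/1716 = 1/429.

1/429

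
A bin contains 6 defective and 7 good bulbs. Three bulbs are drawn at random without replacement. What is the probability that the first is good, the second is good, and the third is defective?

21/143

Multiply the probability of each draw given the previous ones:
P = 7/13 × 6/12 × 6/11 = 252/1716 = 21/143.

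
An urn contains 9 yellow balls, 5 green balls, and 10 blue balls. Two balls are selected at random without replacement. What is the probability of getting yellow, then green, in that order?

15/184

Multiply the probability of each draw given the previous ones:
P = 9/24 × 5/23 = 45/552 = 15/184.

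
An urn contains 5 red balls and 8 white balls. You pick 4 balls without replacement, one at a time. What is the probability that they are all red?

P(every draw is red) = 5/13 × 4/12 × 3/11 × 2/10 = 120/17160 = 1/143.

1/143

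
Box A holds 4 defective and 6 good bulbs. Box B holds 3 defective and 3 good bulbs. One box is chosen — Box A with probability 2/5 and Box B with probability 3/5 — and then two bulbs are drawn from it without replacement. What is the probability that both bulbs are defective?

From Box A: P(both defective) = (4/10)(3/9) = 2/15.
From Box B: P(both defective) = (3/6)(2/5) = 1/5.
Total probability = (2/5)(2/15) + (3/5)(1/5) = 13/75.

13/75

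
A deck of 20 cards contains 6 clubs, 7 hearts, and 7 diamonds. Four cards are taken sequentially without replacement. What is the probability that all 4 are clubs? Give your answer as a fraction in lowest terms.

P = 6/20 × 5/19 × 4/18 × 3/17 = 360/116280 = 1/323.

1/323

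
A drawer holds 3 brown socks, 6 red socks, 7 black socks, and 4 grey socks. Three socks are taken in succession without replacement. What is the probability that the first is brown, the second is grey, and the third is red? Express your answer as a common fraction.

Chain rule:
P = 3/20 × 4/19 × 6/18 = 72/6840 = 1/95.

1/95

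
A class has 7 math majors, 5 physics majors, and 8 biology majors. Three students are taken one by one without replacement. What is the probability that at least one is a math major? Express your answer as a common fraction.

427/570

P(no math majors) = 13/20 × 12/19 × 11/18 = 1716/6840 = 143/570.
P(at least one) = 1 − 143/570 = 427/570.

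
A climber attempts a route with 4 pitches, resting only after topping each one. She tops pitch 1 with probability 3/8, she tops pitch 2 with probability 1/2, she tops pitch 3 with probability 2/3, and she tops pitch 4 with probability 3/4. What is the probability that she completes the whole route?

3/32

Each stage is reached only if all earlier stages succeed, so
P = 3/8 × 1/2 × 2/3 × 3/4 = 18/192 = 3/32.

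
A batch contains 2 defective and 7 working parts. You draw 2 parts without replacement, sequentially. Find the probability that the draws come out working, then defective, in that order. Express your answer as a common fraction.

Each draw changes the counts, so multiply the conditional probabilities along the sequence:
P = 7/9 × 2/8 = 14/72 = 7/36.

7/36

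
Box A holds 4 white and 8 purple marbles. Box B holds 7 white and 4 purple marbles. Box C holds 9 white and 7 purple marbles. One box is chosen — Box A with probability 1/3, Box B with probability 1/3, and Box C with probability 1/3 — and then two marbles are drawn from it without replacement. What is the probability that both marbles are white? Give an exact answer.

17/66

From Box A: P(both white) = (4/12)(3/11) = 1/11.
From Box B: P(both white) = (7/11)(6/10) = 21/55.
From Box C: P(both white) = (9/16)(8/15) = 3/10.
Total probability = (1/3)(1/11) + (1/3)(21/55) + (1/3)(3/10) = 17/66.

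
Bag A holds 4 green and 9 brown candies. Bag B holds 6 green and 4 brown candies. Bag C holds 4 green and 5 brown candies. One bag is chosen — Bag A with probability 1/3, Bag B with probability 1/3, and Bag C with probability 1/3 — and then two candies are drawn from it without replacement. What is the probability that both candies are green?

5/26

From Bag A: P(both green) = (4/13)(3/12) = 1/13.
From Bag B: P(both green) = (6/10)(5/9) = 1/3.
From Bag C: P(both green) = (4/9)(3/8) = 1/6.
Total probability = (1/3)(1/13) + (1/3)(1/3) + (1/3)(1/6) = 5/26.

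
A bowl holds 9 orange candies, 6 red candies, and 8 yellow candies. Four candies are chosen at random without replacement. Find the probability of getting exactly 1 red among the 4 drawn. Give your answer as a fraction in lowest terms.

One ordering (red drawn first) has probability 6/23 × 17/22 × 16/21 × 15/20 = 24480/212520 = 204/1771.
There are C(4,1) = 4 such orderings, each equally likely, so P = 4 × 204/1771 = 816/1771.

816/1771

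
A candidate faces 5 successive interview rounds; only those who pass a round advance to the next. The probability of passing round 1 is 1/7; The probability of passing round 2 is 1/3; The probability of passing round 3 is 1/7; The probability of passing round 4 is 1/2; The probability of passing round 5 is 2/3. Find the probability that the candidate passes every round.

1/441

Multiplying along the chain,
P = 1/7 × 1/3 × 1/7 × 1/2 × 2/3 = 2/882 = 1/441.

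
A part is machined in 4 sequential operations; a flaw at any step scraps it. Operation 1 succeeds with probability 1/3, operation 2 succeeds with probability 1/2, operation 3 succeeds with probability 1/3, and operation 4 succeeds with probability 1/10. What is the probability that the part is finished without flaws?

1/180

The events are sequential, so multiply the conditional probabilities:
P = 1/3 × 1/2 × 1/3 × 1/10 = 1/180.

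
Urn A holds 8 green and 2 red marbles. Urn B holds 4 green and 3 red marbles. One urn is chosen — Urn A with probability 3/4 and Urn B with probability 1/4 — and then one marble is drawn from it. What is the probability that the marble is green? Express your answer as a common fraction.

26/35

From Urn A: P(green) = 8/10.
From Urn B: P(green) = 4/7.
Total probability = (3/4)(8/10) + (1/4)(4/7) = 26/35.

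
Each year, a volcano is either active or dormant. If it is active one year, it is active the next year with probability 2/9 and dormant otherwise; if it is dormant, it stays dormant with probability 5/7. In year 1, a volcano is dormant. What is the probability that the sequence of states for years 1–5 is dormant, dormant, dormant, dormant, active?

250/2401

Year 1 is given. For each transition, use the conditional probability from the current state:
P(dormant | dormant) = 5/7; P(dormant | dormant) = 5/7; P(dormant | dormant) = 5/7; P(active | dormant) = 2/7.
P = 5/7 × 5/7 × 5/7 × 2/7 = 250/2401.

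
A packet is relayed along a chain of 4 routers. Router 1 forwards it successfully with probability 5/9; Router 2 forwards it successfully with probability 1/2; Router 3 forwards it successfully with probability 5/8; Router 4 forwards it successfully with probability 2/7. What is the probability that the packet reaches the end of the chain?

Multiplying along the chain,
P = 5/9 × 1/2 × 5/8 × 2/7 = 50/1008 = 25/504.

25/504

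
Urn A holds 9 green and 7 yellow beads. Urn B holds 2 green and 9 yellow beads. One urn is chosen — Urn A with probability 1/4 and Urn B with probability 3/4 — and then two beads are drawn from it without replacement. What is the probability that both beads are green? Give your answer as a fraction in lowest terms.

39/440

From Urn A: P(both green) = (9/16)(8/15) = 3/10.
From Urn B: P(both green) = (2/11)(1/10) = 1/55.
Total probability = (1/4)(3/10) + (3/4)(1/55) = 39/440.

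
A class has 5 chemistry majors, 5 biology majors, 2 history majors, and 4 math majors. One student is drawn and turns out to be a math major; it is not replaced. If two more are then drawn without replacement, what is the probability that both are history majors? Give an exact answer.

1/105

After the first draw, 2 of the remaining 15 students are history majors.
P = 2/15 × 1/14 = 2/210 = 1/105.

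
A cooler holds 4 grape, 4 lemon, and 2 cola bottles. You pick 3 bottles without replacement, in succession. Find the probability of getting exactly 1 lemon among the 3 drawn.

One ordering (lemon drawn first) has probability 4/10 × 6/9 × 5/8 = 120/720 = 1/6.
There are C(3,1) = 3 such orderings, each equally likely, so P = 3 × 1/6 = 1/2.

1/2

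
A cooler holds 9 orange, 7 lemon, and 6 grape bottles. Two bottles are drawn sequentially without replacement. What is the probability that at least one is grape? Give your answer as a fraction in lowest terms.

37/77

P(no grape) = 16/22 × 15/21 = 240/462 = 40/77.
P(at least one) = 1 − 40/77 = 37/77.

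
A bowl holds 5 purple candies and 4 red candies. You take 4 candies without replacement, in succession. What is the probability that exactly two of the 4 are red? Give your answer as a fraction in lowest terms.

10/21

One ordering (red drawn first) has probability 4/9 × 3/8 × 5/7 × 4/6 = 240/3024 = 5/63.
There are C(4,2) = 6 such orderings, each equally likely, so P = 6 × 5/63 = 10/21.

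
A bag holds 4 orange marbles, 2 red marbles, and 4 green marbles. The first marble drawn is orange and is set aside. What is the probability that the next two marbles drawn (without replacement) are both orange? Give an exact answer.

With the first marble removed, 3 orange remain out of 9.
P = 3/9 × 2/8 = 6/72 = 1/12.

1/12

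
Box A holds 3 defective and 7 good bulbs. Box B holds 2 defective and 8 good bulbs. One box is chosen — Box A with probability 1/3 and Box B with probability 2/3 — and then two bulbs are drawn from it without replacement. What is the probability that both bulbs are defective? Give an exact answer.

1/27

From Box A: P(both defective) = (3/10)(2/9) = 1/15.
From Box B: P(both defective) = (2/10)(1/9) = 1/45.
Total probability = (1/3)(1/15) + (2/3)(1/45) = 1/27.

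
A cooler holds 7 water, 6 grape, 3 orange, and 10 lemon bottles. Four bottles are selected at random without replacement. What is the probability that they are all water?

P(every draw is water) = 7/26 × 6/25 × 5/24 × 4/23 = 840/358800 = 7/2990.

7/2990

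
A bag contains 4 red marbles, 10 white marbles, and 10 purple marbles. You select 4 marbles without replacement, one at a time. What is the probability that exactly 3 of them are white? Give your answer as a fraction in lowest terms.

40/253

One ordering (white drawn first) has probability 10/24 × 9/23 × 8/22 × 14/21 = 10080/255024 = 10/253.
There are C(4,3) = 4 such orderings, each equally likely, so P = 4 × 10/253 = 40/253.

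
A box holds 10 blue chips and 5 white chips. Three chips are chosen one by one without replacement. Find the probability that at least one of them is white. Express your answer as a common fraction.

P(no white) = 10/15 × 9/14 × 8/13 = 720/2730 = 24/91.
P(at least one) = 1 − 24/91 = 67/91.

67/91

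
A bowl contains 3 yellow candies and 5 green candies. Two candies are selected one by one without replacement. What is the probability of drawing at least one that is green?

P(no green) = 3/8 × 2/7 = 6/56 = 3/28.
P(at least one) = 1 − 3/28 = 25/28.

25/28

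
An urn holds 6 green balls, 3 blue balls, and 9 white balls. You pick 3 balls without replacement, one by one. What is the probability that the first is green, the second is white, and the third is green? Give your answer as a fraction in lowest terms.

15/272

Chain rule:
P = 6/18 × 9/17 × 5/16 = 270/4896 = 15/272.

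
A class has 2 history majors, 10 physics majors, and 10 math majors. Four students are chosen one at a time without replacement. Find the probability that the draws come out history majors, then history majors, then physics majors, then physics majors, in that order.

3/2926

Multiply the probability of each draw given the previous ones:
P = 2/22 × 1/21 × 10/20 × 9/19 = 180/175560 = 3/2926.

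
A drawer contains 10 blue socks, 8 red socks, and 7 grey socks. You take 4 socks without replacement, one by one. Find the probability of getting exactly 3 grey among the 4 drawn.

63/1265

One ordering (grey drawn first) has probability 7/25 × 6/24 × 5/23 × 18/22 = 3780/303600 = 63/5060.
There are C(4,3) = 4 such orderings, each equally likely, so P = 4 × 63/5060 = 63/1265.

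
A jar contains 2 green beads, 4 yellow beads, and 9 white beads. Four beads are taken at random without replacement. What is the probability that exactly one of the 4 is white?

One ordering (white drawn first) has probability 9/15 × 6/14 × 5/13 × 4/12 = 1080/32760 = 3/91.
There are C(4,1) = 4 such orderings, each equally likely, so P = 4 × 3/91 = 12/91.

12/91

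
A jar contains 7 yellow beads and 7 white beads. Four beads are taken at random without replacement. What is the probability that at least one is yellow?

138/143

P(no yellow) = 7/14 × 6/13 × 5/12 × 4/11 = 840/24024 = 5/143.
P(at least one) = 1 − 5/143 = 138/143.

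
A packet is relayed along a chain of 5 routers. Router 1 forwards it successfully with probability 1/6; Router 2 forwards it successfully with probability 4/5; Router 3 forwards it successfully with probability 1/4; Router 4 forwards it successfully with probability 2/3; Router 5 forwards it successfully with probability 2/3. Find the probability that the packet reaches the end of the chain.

The events are sequential, so multiply the conditional probabilities:
P = 1/6 × 4/5 × 1/4 × 2/3 × 2/3 = 16/1080 = 2/135.

2/135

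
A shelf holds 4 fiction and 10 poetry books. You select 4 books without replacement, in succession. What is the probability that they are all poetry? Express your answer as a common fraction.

P(every draw is poetry) = 10/14 × 9/13 × 8/12 × 7/11 = 5040/24024 = 30/143.

30/143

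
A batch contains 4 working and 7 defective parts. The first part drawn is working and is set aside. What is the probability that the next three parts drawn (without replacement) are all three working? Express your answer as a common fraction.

1/120

After the first draw, 3 of the remaining 10 parts are working.
P = 3/10 × 2/9 × 1/8 = 6/720 = 1/120.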